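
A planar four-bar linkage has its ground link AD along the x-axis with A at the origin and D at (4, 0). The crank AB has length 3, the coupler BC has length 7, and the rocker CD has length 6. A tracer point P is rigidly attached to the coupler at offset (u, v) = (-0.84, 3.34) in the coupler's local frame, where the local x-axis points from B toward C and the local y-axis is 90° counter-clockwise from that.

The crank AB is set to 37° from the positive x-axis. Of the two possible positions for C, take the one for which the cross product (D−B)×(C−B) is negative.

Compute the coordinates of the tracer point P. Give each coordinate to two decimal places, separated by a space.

A=(0,0), D=(4.00,0)
B = A + 3.00·(cos37°, sin37°) = (2.3959, 1.8054)
|BD| = 2.4151
circle(B,7.00) ∩ circle(D,6.00): a=3.8989, h=5.8136
  candidates: C₊=(9.3316,2.7521) cross=14.041; C₋=(0.6395,-4.9706) cross=-14.041
  mode - wants cross < 0 → take C=(0.6395,-4.9706) (cross=-14.041)
ex = (C−B)/|BC| = (-0.2509,-0.9680); ey = (0.9680,-0.2509)
P = B + -0.84·ex + 3.34·ey = (5.8398,1.7805)

5.84 1.78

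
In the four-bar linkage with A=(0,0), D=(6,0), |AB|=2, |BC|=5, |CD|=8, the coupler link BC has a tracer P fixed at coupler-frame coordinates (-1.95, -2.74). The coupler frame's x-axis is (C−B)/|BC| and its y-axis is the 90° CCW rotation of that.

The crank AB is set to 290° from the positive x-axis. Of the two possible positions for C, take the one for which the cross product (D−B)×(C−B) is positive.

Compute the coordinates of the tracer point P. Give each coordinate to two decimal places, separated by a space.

A=(0,0), D=(6.00,0)
B = A + 2.00·(cos290°, sin290°) = (0.6840, -1.8794)
|BD| = 5.6384
circle(B,5.00) ∩ circle(D,8.00): a=-0.6392, h=4.9590
  candidates: C₊=(-1.5716,2.5829) cross=27.961; C₋=(1.7343,-6.7678) cross=-27.961
  mode + wants cross > 0 → take C=(-1.5716,2.5829) (cross=27.961)
ex = (C−B)/|BC| = (-0.4511,0.8925); ey = (-0.8925,-0.4511)
P = B + -1.95·ex + -2.74·ey = (4.0091,-2.3836)

4.01 -2.38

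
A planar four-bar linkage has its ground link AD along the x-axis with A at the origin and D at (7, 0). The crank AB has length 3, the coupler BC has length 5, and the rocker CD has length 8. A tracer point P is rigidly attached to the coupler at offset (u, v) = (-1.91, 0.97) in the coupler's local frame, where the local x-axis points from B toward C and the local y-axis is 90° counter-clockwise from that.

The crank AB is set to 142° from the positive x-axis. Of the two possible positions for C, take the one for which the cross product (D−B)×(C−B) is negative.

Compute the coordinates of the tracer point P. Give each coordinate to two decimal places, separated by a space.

A=(0,0), D=(7.00,0)
B = A + 3.00·(cos142°, sin142°) = (-2.3640, 1.8470)
|BD| = 9.5444
circle(B,5.00) ∩ circle(D,8.00): a=2.7292, h=4.1895
  candidates: C₊=(1.1243,5.4291) cross=39.986; C₋=(-0.4972,-2.7914) cross=-39.986
  mode - wants cross < 0 → take C=(-0.4972,-2.7914) (cross=-39.986)
ex = (C−B)/|BC| = (0.3734,-0.9277); ey = (0.9277,0.3734)
P = B + -1.91·ex + 0.97·ey = (-2.1773,3.9810)

-2.18 3.98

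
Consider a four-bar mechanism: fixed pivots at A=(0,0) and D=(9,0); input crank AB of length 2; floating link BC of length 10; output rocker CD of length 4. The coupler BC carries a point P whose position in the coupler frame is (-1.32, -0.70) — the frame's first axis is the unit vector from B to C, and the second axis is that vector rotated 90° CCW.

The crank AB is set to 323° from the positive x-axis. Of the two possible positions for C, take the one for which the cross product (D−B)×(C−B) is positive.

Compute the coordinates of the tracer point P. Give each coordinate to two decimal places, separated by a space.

A=(0,0), D=(9.00,0)
B = A + 2.00·(cos323°, sin323°) = (1.5973, -1.2036)
|BD| = 7.4999
circle(B,10.00) ∩ circle(D,4.00): a=9.3500, h=3.5464
  candidates: C₊=(10.2569,3.7974) cross=26.598; C₋=(11.3952,-3.2036) cross=-26.598
  mode + wants cross > 0 → take C=(10.2569,3.7974) (cross=26.598)
ex = (C−B)/|BC| = (0.8660,0.5001); ey = (-0.5001,0.8660)
P = B + -1.32·ex + -0.70·ey = (0.8043,-2.4699)

0.80 -2.47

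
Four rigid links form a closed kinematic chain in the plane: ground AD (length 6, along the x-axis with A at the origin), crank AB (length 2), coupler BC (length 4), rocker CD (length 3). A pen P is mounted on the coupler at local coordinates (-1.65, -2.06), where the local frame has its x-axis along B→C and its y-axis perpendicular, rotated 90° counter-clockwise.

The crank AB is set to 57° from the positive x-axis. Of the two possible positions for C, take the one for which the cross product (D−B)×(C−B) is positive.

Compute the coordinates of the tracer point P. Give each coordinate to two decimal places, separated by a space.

0.08 -0.76

A=(0,0), D=(6.00,0)
B = A + 2.00·(cos57°, sin57°) = (1.0893, 1.6773)
|BD| = 5.1893
circle(B,4.00) ∩ circle(D,3.00): a=3.2691, h=2.3050
  candidates: C₊=(4.9279,2.8019) cross=11.961; C₋=(3.4379,-1.5606) cross=-11.961
  mode + wants cross > 0 → take C=(4.9279,2.8019) (cross=11.961)
ex = (C−B)/|BC| = (0.9597,0.2811); ey = (-0.2811,0.9597)
P = B + -1.65·ex + -2.06·ey = (0.0850,-0.7635)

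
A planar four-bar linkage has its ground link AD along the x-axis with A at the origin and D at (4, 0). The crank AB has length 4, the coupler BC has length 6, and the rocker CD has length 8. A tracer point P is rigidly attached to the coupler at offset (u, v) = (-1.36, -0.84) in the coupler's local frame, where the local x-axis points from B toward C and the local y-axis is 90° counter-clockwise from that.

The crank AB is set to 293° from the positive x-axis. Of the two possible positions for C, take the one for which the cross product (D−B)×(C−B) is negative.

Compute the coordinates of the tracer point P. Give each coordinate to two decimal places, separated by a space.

A=(0,0), D=(4.00,0)
B = A + 4.00·(cos293°, sin293°) = (1.5629, -3.6820)
|BD| = 4.4155
circle(B,6.00) ∩ circle(D,8.00): a=-0.9629, h=5.9222
  candidates: C₊=(-3.9070,-1.2163) cross=26.150; C₋=(5.9699,-7.7537) cross=-26.150
  mode - wants cross < 0 → take C=(5.9699,-7.7537) (cross=-26.150)
ex = (C−B)/|BC| = (0.7345,-0.6786); ey = (0.6786,0.7345)
P = B + -1.36·ex + -0.84·ey = (-0.0060,-3.3761)

-0.01 -3.38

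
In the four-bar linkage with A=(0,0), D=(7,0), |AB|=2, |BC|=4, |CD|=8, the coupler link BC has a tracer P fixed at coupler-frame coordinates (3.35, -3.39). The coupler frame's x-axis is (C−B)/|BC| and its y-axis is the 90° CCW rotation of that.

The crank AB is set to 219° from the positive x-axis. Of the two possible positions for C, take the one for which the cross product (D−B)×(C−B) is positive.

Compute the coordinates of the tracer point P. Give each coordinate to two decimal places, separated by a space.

A=(0,0), D=(7.00,0)
B = A + 2.00·(cos219°, sin219°) = (-1.5543, -1.2586)
|BD| = 8.6464
circle(B,4.00) ∩ circle(D,8.00): a=1.5475, h=3.6885
  candidates: C₊=(-0.5602,2.6159) cross=31.893; C₋=(0.5136,-4.6826) cross=-31.893
  mode + wants cross > 0 → take C=(-0.5602,2.6159) (cross=31.893)
ex = (C−B)/|BC| = (0.2485,0.9686); ey = (-0.9686,0.2485)
P = B + 3.35·ex + -3.39·ey = (2.5619,1.1438)

2.56 1.14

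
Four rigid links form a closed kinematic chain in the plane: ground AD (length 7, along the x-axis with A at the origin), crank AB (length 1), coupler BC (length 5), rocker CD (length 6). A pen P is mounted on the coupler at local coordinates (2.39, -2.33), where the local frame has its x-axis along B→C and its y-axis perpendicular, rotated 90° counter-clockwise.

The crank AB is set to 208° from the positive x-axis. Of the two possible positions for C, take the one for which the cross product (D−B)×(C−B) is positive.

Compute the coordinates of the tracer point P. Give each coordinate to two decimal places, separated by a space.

2.42 0.03

A=(0,0), D=(7.00,0)
B = A + 1.00·(cos208°, sin208°) = (-0.8829, -0.4695)
|BD| = 7.8969
circle(B,5.00) ∩ circle(D,6.00): a=3.2520, h=3.7980
  candidates: C₊=(2.1375,3.5151) cross=29.992; C₋=(2.5891,-4.0674) cross=-29.992
  mode + wants cross > 0 → take C=(2.1375,3.5151) (cross=29.992)
ex = (C−B)/|BC| = (0.6041,0.7969); ey = (-0.7969,0.6041)
P = B + 2.39·ex + -2.33·ey = (2.4176,0.0276)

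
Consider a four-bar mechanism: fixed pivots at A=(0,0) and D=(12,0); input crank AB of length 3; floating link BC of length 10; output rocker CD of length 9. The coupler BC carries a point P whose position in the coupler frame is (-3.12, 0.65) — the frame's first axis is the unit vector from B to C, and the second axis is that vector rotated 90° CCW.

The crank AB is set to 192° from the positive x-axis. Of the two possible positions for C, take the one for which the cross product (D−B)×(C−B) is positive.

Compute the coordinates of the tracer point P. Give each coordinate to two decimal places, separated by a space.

A=(0,0), D=(12.00,0)
B = A + 3.00·(cos192°, sin192°) = (-2.9344, -0.6237)
|BD| = 14.9475
circle(B,10.00) ∩ circle(D,9.00): a=8.1093, h=5.8514
  candidates: C₊=(4.9236,5.5610) cross=87.464; C₋=(5.4120,-6.1317) cross=-87.464
  mode + wants cross > 0 → take C=(4.9236,5.5610) (cross=87.464)
ex = (C−B)/|BC| = (0.7858,0.6185); ey = (-0.6185,0.7858)
P = B + -3.12·ex + 0.65·ey = (-5.7882,-2.0426)

-5.79 -2.04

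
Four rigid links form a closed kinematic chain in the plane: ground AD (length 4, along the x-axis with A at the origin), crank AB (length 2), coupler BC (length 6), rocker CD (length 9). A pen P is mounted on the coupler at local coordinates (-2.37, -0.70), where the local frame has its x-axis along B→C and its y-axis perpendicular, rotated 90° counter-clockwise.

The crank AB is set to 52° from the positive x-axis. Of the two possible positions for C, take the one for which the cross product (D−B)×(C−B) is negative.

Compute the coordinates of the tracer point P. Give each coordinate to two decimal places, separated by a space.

A=(0,0), D=(4.00,0)
B = A + 2.00·(cos52°, sin52°) = (1.2313, 1.5760)
|BD| = 3.1858
circle(B,6.00) ∩ circle(D,9.00): a=-5.4696, h=2.4664
  candidates: C₊=(-2.3020,6.4253) cross=7.857; C₋=(-4.7423,2.1384) cross=-7.857
  mode - wants cross < 0 → take C=(-4.7423,2.1384) (cross=-7.857)
ex = (C−B)/|BC| = (-0.9956,0.0937); ey = (-0.0937,-0.9956)
P = B + -2.37·ex + -0.70·ey = (3.6565,2.0508)

3.66 2.05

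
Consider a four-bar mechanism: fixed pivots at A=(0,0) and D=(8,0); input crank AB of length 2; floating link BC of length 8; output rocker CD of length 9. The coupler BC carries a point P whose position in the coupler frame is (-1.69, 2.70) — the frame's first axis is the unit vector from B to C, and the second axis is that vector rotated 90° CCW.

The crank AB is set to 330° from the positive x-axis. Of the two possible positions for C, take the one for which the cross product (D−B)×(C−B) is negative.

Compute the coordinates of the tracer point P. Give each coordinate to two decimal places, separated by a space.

A=(0,0), D=(8.00,0)
B = A + 2.00·(cos330°, sin330°) = (1.7321, -1.0000)
|BD| = 6.3472
circle(B,8.00) ∩ circle(D,9.00): a=1.8344, h=7.7868
  candidates: C₊=(2.3168,6.9786) cross=49.425; C₋=(4.7704,-8.4006) cross=-49.425
  mode - wants cross < 0 → take C=(4.7704,-8.4006) (cross=-49.425)
ex = (C−B)/|BC| = (0.3798,-0.9251); ey = (0.9251,0.3798)
P = B + -1.69·ex + 2.70·ey = (3.5879,1.5888)

3.59 1.59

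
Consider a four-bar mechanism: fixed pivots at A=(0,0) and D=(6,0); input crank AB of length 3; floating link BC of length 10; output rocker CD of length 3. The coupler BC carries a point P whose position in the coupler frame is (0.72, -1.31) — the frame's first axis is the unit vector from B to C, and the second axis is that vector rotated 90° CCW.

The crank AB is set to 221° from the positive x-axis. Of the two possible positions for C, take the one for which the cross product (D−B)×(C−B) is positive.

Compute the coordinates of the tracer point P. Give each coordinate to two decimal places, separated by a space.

-0.99 -2.75

A=(0,0), D=(6.00,0)
B = A + 3.00·(cos221°, sin221°) = (-2.2641, -1.9682)
|BD| = 8.4953
circle(B,10.00) ∩ circle(D,3.00): a=9.6036, h=2.7878
  candidates: C₊=(6.4323,2.9687) cross=23.683; C₋=(7.7240,-2.4552) cross=-23.683
  mode + wants cross > 0 → take C=(6.4323,2.9687) (cross=23.683)
ex = (C−B)/|BC| = (0.8696,0.4937); ey = (-0.4937,0.8696)
P = B + 0.72·ex + -1.31·ey = (-0.9913,-2.7520)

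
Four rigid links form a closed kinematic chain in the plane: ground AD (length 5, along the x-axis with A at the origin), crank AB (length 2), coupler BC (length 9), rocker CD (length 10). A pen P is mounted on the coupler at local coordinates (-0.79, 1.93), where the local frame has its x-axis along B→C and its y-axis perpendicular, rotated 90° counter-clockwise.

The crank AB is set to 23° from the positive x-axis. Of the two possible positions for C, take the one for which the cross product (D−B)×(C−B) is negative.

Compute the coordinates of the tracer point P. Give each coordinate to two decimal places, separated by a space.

A=(0,0), D=(5.00,0)
B = A + 2.00·(cos23°, sin23°) = (1.8410, 0.7815)
|BD| = 3.2542
circle(B,9.00) ∩ circle(D,10.00): a=-1.2922, h=8.9068
  candidates: C₊=(2.7255,9.7379) cross=28.984; C₋=(-1.5522,-7.5544) cross=-28.984
  mode - wants cross < 0 → take C=(-1.5522,-7.5544) (cross=-28.984)
ex = (C−B)/|BC| = (-0.3770,-0.9262); ey = (0.9262,-0.3770)
P = B + -0.79·ex + 1.93·ey = (3.9264,0.7855)

3.93 0.79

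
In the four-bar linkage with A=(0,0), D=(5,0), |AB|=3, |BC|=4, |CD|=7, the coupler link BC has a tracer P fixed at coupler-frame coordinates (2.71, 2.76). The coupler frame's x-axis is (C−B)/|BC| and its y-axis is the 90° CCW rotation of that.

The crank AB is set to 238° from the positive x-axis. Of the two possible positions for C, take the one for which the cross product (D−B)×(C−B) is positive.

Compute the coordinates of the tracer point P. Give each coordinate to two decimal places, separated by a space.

-4.52 -0.02

A=(0,0), D=(5.00,0)
B = A + 3.00·(cos238°, sin238°) = (-1.5898, -2.5441)
|BD| = 7.0638
circle(B,4.00) ∩ circle(D,7.00): a=1.1961, h=3.8170
  candidates: C₊=(-1.8487,1.4475) cross=26.963; C₋=(0.9008,-5.6742) cross=-26.963
  mode + wants cross > 0 → take C=(-1.8487,1.4475) (cross=26.963)
ex = (C−B)/|BC| = (-0.0647,0.9979); ey = (-0.9979,-0.0647)
P = B + 2.71·ex + 2.76·ey = (-4.5194,-0.0185)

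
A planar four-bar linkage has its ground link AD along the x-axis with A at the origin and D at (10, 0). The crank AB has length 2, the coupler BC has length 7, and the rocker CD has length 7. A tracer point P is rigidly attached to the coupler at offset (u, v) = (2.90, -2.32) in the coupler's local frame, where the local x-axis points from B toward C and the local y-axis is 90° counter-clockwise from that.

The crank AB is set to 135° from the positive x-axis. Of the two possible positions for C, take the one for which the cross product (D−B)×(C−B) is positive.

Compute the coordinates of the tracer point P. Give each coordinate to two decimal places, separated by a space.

A=(0,0), D=(10.00,0)
B = A + 2.00·(cos135°, sin135°) = (-1.4142, 1.4142)
|BD| = 11.5015
circle(B,7.00) ∩ circle(D,7.00): a=5.7507, h=3.9911
  candidates: C₊=(4.7836,4.6679) cross=45.904; C₋=(3.8022,-3.2537) cross=-45.904
  mode + wants cross > 0 → take C=(4.7836,4.6679) (cross=45.904)
ex = (C−B)/|BC| = (0.8854,0.4648); ey = (-0.4648,0.8854)
P = B + 2.90·ex + -2.32·ey = (2.2318,0.7080)

2.23 0.71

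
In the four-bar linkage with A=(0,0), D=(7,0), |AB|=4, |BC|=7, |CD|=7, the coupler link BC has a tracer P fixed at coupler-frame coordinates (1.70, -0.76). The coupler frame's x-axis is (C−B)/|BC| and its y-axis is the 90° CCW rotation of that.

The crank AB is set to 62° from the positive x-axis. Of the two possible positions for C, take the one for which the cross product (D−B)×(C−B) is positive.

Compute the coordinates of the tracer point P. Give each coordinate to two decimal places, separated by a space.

3.73 3.69

A=(0,0), D=(7.00,0)
B = A + 4.00·(cos62°, sin62°) = (1.8779, 3.5318)
|BD| = 6.2217
circle(B,7.00) ∩ circle(D,7.00): a=3.1109, h=6.2708
  candidates: C₊=(7.9986,6.9284) cross=39.015; C₋=(0.8793,-3.3966) cross=-39.015
  mode + wants cross > 0 → take C=(7.9986,6.9284) (cross=39.015)
ex = (C−B)/|BC| = (0.8744,0.4852); ey = (-0.4852,0.8744)
P = B + 1.70·ex + -0.76·ey = (3.7331,3.6921)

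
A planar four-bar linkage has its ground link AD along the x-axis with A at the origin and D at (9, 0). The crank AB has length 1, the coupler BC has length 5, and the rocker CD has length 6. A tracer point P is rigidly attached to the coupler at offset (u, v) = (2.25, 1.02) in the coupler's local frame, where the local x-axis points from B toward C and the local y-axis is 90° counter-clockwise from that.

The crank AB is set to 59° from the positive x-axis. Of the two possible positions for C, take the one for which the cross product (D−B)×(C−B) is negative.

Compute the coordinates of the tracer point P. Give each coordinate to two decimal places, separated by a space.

2.75 -0.19

A=(0,0), D=(9.00,0)
B = A + 1.00·(cos59°, sin59°) = (0.5150, 0.8572)
|BD| = 8.5281
circle(B,5.00) ∩ circle(D,6.00): a=3.6192, h=3.4499
  candidates: C₊=(4.4626,3.9258) cross=29.421; C₋=(3.7691,-2.9390) cross=-29.421
  mode - wants cross < 0 → take C=(3.7691,-2.9390) (cross=-29.421)
ex = (C−B)/|BC| = (0.6508,-0.7592); ey = (0.7592,0.6508)
P = B + 2.25·ex + 1.02·ey = (2.7538,-0.1873)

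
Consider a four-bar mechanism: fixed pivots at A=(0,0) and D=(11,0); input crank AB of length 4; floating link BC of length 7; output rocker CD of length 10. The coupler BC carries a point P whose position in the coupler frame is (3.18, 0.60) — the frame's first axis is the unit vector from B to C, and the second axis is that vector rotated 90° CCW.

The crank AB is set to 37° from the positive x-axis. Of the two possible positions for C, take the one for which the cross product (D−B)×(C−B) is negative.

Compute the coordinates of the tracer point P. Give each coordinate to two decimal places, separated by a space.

A=(0,0), D=(11.00,0)
B = A + 4.00·(cos37°, sin37°) = (3.1945, 2.4073)
|BD| = 8.1682
circle(B,7.00) ∩ circle(D,10.00): a=0.9623, h=6.9335
  candidates: C₊=(6.1575,8.7493) cross=56.635; C₋=(2.0707,-4.5019) cross=-56.635
  mode - wants cross < 0 → take C=(2.0707,-4.5019) (cross=-56.635)
ex = (C−B)/|BC| = (-0.1606,-0.9870); ey = (0.9870,-0.1606)
P = B + 3.18·ex + 0.60·ey = (3.2762,-0.8278)

3.28 -0.83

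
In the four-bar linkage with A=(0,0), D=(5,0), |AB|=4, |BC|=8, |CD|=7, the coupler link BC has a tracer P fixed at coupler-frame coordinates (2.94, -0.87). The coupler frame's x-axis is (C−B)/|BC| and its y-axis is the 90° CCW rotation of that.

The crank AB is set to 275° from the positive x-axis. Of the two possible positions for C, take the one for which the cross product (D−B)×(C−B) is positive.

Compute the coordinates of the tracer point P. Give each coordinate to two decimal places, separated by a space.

A=(0,0), D=(5.00,0)
B = A + 4.00·(cos275°, sin275°) = (0.3486, -3.9848)
|BD| = 6.1248
circle(B,8.00) ∩ circle(D,7.00): a=4.2869, h=6.7544
  candidates: C₊=(-0.7901,3.9338) cross=41.370; C₋=(7.9986,-6.3252) cross=-41.370
  mode + wants cross > 0 → take C=(-0.7901,3.9338) (cross=41.370)
ex = (C−B)/|BC| = (-0.1423,0.9898); ey = (-0.9898,-0.1423)
P = B + 2.94·ex + -0.87·ey = (0.7913,-0.9509)

0.79 -0.95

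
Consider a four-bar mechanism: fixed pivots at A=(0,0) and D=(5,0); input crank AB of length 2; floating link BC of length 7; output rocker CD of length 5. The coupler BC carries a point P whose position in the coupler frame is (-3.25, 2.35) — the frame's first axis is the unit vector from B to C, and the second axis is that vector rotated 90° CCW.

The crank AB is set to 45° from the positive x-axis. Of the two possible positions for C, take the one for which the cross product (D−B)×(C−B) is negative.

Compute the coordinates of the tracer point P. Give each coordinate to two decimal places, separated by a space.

2.20 5.35

A=(0,0), D=(5.00,0)
B = A + 2.00·(cos45°, sin45°) = (1.4142, 1.4142)
|BD| = 3.8546
circle(B,7.00) ∩ circle(D,5.00): a=5.0405, h=4.8573
  candidates: C₊=(7.8853,4.0835) cross=18.723; C₋=(4.3211,-4.9537) cross=-18.723
  mode - wants cross < 0 → take C=(4.3211,-4.9537) (cross=-18.723)
ex = (C−B)/|BC| = (0.4153,-0.9097); ey = (0.9097,0.4153)
P = B + -3.25·ex + 2.35·ey = (2.2024,5.3466)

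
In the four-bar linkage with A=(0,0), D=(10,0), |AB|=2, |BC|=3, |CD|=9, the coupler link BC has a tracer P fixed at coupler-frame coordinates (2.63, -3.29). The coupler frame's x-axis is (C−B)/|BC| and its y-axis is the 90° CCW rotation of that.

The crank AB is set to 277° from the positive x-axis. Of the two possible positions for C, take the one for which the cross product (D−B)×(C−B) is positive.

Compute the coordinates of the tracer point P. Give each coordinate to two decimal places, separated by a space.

4.12 -0.33

A=(0,0), D=(10.00,0)
B = A + 2.00·(cos277°, sin277°) = (0.2437, -1.9851)
|BD| = 9.9562
circle(B,3.00) ∩ circle(D,9.00): a=1.3622, h=2.6729
  candidates: C₊=(1.0457,0.9057) cross=26.612; C₋=(2.1115,-4.3327) cross=-26.612
  mode + wants cross > 0 → take C=(1.0457,0.9057) (cross=26.612)
ex = (C−B)/|BC| = (0.2673,0.9636); ey = (-0.9636,0.2673)
P = B + 2.63·ex + -3.29·ey = (4.1171,-0.3303)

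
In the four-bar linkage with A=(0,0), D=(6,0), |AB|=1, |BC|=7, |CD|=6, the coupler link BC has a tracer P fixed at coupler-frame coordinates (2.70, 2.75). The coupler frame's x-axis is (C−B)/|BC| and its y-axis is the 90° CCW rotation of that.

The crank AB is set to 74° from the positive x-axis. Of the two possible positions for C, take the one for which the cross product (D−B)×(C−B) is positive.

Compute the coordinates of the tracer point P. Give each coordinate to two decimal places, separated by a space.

0.21 4.81

A=(0,0), D=(6.00,0)
B = A + 1.00·(cos74°, sin74°) = (0.2756, 0.9613)
|BD| = 5.8045
circle(B,7.00) ∩ circle(D,6.00): a=4.0221, h=5.7291
  candidates: C₊=(5.1910,5.9452) cross=33.255; C₋=(3.2934,-5.3548) cross=-33.255
  mode + wants cross > 0 → take C=(5.1910,5.9452) (cross=33.255)
ex = (C−B)/|BC| = (0.7022,0.7120); ey = (-0.7120,0.7022)
P = B + 2.70·ex + 2.75·ey = (0.2136,4.8147)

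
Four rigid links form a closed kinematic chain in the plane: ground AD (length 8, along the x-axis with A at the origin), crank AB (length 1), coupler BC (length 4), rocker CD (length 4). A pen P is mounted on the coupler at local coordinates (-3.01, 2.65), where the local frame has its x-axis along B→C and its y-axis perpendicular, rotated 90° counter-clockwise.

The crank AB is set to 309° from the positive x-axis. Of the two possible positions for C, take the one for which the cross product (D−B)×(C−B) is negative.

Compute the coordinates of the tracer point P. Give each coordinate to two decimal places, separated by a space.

-1.53 2.60

A=(0,0), D=(8.00,0)
B = A + 1.00·(cos309°, sin309°) = (0.6293, -0.7771)
|BD| = 7.4115
circle(B,4.00) ∩ circle(D,4.00): a=3.7058, h=1.5057
  candidates: C₊=(4.1568,1.1089) cross=11.160; C₋=(4.4725,-1.8860) cross=-11.160
  mode - wants cross < 0 → take C=(4.4725,-1.8860) (cross=-11.160)
ex = (C−B)/|BC| = (0.9608,-0.2772); ey = (0.2772,0.9608)
P = B + -3.01·ex + 2.65·ey = (-1.5281,2.6034)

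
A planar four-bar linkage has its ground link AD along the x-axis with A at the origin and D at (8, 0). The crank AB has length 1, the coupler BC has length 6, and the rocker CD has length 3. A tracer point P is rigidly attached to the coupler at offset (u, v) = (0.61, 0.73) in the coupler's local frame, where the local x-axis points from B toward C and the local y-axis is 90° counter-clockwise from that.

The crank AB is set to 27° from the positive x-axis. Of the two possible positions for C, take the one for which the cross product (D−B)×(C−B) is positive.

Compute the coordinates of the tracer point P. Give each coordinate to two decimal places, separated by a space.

A=(0,0), D=(8.00,0)
B = A + 1.00·(cos27°, sin27°) = (0.8910, 0.4540)
|BD| = 7.1235
circle(B,6.00) ∩ circle(D,3.00): a=5.4569, h=2.4945
  candidates: C₊=(6.4958,2.5956) cross=17.769; C₋=(6.1778,-2.3832) cross=-17.769
  mode + wants cross > 0 → take C=(6.4958,2.5956) (cross=17.769)
ex = (C−B)/|BC| = (0.9341,0.3569); ey = (-0.3569,0.9341)
P = B + 0.61·ex + 0.73·ey = (1.2003,1.3536)

1.20 1.35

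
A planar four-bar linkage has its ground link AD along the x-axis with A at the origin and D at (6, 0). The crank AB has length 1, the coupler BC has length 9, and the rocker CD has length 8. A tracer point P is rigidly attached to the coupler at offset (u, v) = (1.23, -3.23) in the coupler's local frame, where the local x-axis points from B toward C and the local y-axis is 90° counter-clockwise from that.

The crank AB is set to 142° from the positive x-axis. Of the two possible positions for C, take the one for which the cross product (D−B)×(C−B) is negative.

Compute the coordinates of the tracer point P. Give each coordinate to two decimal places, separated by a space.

A=(0,0), D=(6.00,0)
B = A + 1.00·(cos142°, sin142°) = (-0.7880, 0.6157)
|BD| = 6.8159
circle(B,9.00) ∩ circle(D,8.00): a=4.6550, h=7.7026
  candidates: C₊=(4.5437,7.8663) cross=52.500; C₋=(3.1522,-7.4760) cross=-52.500
  mode - wants cross < 0 → take C=(3.1522,-7.4760) (cross=-52.500)
ex = (C−B)/|BC| = (0.4378,-0.8991); ey = (0.8991,0.4378)
P = B + 1.23·ex + -3.23·ey = (-3.1535,-1.9043)

-3.15 -1.90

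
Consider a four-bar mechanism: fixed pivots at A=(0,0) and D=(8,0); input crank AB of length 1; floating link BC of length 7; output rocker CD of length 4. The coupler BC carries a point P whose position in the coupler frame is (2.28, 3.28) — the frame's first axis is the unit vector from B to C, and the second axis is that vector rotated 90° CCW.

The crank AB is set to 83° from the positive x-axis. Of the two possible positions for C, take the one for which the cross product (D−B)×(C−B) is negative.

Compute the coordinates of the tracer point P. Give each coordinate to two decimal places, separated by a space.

A=(0,0), D=(8.00,0)
B = A + 1.00·(cos83°, sin83°) = (0.1219, 0.9925)
|BD| = 7.9404
circle(B,7.00) ∩ circle(D,4.00): a=6.0482, h=3.5241
  candidates: C₊=(6.5631,3.7330) cross=27.983; C₋=(5.6821,-3.2600) cross=-27.983
  mode - wants cross < 0 → take C=(5.6821,-3.2600) (cross=-27.983)
ex = (C−B)/|BC| = (0.7943,-0.6075); ey = (0.6075,0.7943)
P = B + 2.28·ex + 3.28·ey = (3.9255,2.2128)

3.93 2.21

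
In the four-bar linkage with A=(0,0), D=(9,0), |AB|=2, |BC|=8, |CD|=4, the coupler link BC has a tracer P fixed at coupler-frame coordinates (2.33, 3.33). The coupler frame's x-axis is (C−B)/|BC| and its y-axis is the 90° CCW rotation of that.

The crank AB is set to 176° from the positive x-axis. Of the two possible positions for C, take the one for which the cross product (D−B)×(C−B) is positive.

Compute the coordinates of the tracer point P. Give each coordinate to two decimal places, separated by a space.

A=(0,0), D=(9.00,0)
B = A + 2.00·(cos176°, sin176°) = (-1.9951, 0.1395)
|BD| = 10.9960
circle(B,8.00) ∩ circle(D,4.00): a=7.6806, h=2.2379
  candidates: C₊=(5.7133,2.2798) cross=24.608; C₋=(5.6565,-2.1956) cross=-24.608
  mode + wants cross > 0 → take C=(5.7133,2.2798) (cross=24.608)
ex = (C−B)/|BC| = (0.9635,0.2675); ey = (-0.2675,0.9635)
P = B + 2.33·ex + 3.33·ey = (-0.6409,3.9715)

-0.64 3.97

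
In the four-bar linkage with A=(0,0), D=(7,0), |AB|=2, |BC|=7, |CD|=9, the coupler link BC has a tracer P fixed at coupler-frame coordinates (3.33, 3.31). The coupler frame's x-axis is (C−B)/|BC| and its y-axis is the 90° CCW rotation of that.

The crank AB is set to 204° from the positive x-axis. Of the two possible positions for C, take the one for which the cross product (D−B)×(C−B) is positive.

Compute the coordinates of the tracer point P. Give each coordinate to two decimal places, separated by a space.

-4.03 3.33

A=(0,0), D=(7.00,0)
B = A + 2.00·(cos204°, sin204°) = (-1.8271, -0.8135)
|BD| = 8.8645
circle(B,7.00) ∩ circle(D,9.00): a=2.6273, h=6.4882
  candidates: C₊=(0.1937,5.8885) cross=57.515; C₋=(1.3845,-7.0332) cross=-57.515
  mode + wants cross > 0 → take C=(0.1937,5.8885) (cross=57.515)
ex = (C−B)/|BC| = (0.2887,0.9574); ey = (-0.9574,0.2887)
P = B + 3.33·ex + 3.31·ey = (-4.0348,3.3303)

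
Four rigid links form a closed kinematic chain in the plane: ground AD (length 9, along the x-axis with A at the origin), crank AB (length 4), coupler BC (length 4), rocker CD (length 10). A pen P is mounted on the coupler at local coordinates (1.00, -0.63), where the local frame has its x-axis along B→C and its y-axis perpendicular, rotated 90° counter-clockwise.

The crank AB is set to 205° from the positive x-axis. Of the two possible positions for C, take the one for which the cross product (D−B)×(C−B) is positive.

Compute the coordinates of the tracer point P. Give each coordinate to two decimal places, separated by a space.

-2.48 -1.38

A=(0,0), D=(9.00,0)
B = A + 4.00·(cos205°, sin205°) = (-3.6252, -1.6905)
|BD| = 12.7379
circle(B,4.00) ∩ circle(D,10.00): a=3.0717, h=2.5622
  candidates: C₊=(-0.9207,1.2567) cross=32.636; C₋=(-0.2407,-3.8223) cross=-32.636
  mode + wants cross > 0 → take C=(-0.9207,1.2567) (cross=32.636)
ex = (C−B)/|BC| = (0.6761,0.7368); ey = (-0.7368,0.6761)
P = B + 1.00·ex + -0.63·ey = (-2.4849,-1.3796)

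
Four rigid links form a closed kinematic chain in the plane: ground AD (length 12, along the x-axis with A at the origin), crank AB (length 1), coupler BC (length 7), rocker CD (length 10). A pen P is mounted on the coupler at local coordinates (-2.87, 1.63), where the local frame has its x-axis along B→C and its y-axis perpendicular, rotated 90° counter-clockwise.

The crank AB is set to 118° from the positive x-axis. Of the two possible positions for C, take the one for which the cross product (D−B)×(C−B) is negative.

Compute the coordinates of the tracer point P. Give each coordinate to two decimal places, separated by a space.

-0.66 4.18

A=(0,0), D=(12.00,0)
B = A + 1.00·(cos118°, sin118°) = (-0.4695, 0.8829)
|BD| = 12.5007
circle(B,7.00) ∩ circle(D,10.00): a=4.2105, h=5.5921
  candidates: C₊=(4.1255,6.1637) cross=69.906; C₋=(3.3355,-4.9926) cross=-69.906
  mode - wants cross < 0 → take C=(3.3355,-4.9926) (cross=-69.906)
ex = (C−B)/|BC| = (0.5436,-0.8394); ey = (0.8394,0.5436)
P = B + -2.87·ex + 1.63·ey = (-0.6613,4.1779)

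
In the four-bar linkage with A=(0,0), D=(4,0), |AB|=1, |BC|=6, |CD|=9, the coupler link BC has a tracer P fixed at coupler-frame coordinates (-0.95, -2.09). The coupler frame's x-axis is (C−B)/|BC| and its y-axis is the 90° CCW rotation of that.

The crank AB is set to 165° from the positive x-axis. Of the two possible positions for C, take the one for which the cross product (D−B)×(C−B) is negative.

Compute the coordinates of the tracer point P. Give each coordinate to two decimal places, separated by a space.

-2.52 1.95

A=(0,0), D=(4.00,0)
B = A + 1.00·(cos165°, sin165°) = (-0.9659, 0.2588)
|BD| = 4.9727
circle(B,6.00) ∩ circle(D,9.00): a=-2.0384, h=5.6431
  candidates: C₊=(-2.7079,6.0004) cross=28.061; C₋=(-3.2953,-5.2706) cross=-28.061
  mode - wants cross < 0 → take C=(-3.2953,-5.2706) (cross=-28.061)
ex = (C−B)/|BC| = (-0.3882,-0.9216); ey = (0.9216,-0.3882)
P = B + -0.95·ex + -2.09·ey = (-2.5232,1.9457)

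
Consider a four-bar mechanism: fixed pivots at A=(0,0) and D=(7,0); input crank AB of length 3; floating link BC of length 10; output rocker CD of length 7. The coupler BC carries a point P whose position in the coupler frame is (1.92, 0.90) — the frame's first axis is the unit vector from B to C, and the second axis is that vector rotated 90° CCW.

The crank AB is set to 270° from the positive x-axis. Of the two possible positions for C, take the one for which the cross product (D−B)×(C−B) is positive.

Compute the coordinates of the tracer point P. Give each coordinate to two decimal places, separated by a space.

A=(0,0), D=(7.00,0)
B = A + 3.00·(cos270°, sin270°) = (-0.0000, -3.0000)
|BD| = 7.6158
circle(B,10.00) ∩ circle(D,7.00): a=7.1562, h=6.9849
  candidates: C₊=(3.8261,6.2391) cross=53.195; C₋=(9.3291,-6.6012) cross=-53.195
  mode + wants cross > 0 → take C=(3.8261,6.2391) (cross=53.195)
ex = (C−B)/|BC| = (0.3826,0.9239); ey = (-0.9239,0.3826)
P = B + 1.92·ex + 0.90·ey = (-0.0969,-0.8817)

-0.10 -0.88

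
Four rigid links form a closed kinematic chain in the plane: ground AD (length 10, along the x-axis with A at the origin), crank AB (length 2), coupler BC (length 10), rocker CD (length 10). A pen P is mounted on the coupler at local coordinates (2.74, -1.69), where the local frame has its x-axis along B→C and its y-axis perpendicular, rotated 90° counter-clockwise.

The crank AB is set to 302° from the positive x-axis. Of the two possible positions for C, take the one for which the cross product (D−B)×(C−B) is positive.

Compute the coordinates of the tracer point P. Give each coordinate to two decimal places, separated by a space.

3.45 0.46

A=(0,0), D=(10.00,0)
B = A + 2.00·(cos302°, sin302°) = (1.0598, -1.6961)
|BD| = 9.0996
circle(B,10.00) ∩ circle(D,10.00): a=4.5498, h=8.9050
  candidates: C₊=(3.8701,7.9009) cross=81.032; C₋=(7.1897,-9.5970) cross=-81.032
  mode + wants cross > 0 → take C=(3.8701,7.9009) (cross=81.032)
ex = (C−B)/|BC| = (0.2810,0.9597); ey = (-0.9597,0.2810)
P = B + 2.74·ex + -1.69·ey = (3.4517,0.4585)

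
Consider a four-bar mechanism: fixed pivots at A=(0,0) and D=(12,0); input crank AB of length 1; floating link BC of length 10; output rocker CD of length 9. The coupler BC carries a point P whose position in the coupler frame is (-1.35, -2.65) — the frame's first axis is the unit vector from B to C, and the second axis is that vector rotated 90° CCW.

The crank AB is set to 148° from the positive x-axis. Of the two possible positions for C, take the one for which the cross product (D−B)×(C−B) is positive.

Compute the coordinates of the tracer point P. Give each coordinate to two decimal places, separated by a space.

A=(0,0), D=(12.00,0)
B = A + 1.00·(cos148°, sin148°) = (-0.8480, 0.5299)
|BD| = 12.8590
circle(B,10.00) ∩ circle(D,9.00): a=7.1683, h=6.9725
  candidates: C₊=(6.6015,7.2011) cross=89.659; C₋=(6.0268,-6.7321) cross=-89.659
  mode + wants cross > 0 → take C=(6.6015,7.2011) (cross=89.659)
ex = (C−B)/|BC| = (0.7450,0.6671); ey = (-0.6671,0.7450)
P = B + -1.35·ex + -2.65·ey = (-0.0859,-2.3448)

-0.09 -2.34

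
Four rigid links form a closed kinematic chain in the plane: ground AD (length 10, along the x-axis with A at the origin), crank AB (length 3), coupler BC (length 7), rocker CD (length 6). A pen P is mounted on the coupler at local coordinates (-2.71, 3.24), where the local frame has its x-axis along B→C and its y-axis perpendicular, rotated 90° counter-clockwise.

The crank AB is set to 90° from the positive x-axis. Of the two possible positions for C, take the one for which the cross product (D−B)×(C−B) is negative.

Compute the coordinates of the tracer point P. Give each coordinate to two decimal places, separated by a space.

0.75 7.16

A=(0,0), D=(10.00,0)
B = A + 3.00·(cos90°, sin90°) = (0.0000, 3.0000)
|BD| = 10.4403
circle(B,7.00) ∩ circle(D,6.00): a=5.8427, h=3.8552
  candidates: C₊=(6.7041,5.0137) cross=40.249; C₋=(4.4886,-2.3715) cross=-40.249
  mode - wants cross < 0 → take C=(4.4886,-2.3715) (cross=-40.249)
ex = (C−B)/|BC| = (0.6412,-0.7674); ey = (0.7674,0.6412)
P = B + -2.71·ex + 3.24·ey = (0.7485,7.1571)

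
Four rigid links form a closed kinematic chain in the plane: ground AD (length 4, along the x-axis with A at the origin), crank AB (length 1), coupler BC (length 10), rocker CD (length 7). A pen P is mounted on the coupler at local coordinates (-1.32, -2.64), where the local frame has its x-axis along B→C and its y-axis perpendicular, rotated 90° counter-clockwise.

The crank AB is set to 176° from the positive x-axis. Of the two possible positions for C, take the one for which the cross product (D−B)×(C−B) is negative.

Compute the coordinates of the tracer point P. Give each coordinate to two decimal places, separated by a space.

A=(0,0), D=(4.00,0)
B = A + 1.00·(cos176°, sin176°) = (-0.9976, 0.0698)
|BD| = 4.9981
circle(B,10.00) ∩ circle(D,7.00): a=7.6010, h=6.4980
  candidates: C₊=(6.6934,6.4611) cross=32.478; C₋=(6.5120,-6.5337) cross=-32.478
  mode - wants cross < 0 → take C=(6.5120,-6.5337) (cross=-32.478)
ex = (C−B)/|BC| = (0.7510,-0.6603); ey = (0.6603,0.7510)
P = B + -1.32·ex + -2.64·ey = (-3.7322,-1.0411)

-3.73 -1.04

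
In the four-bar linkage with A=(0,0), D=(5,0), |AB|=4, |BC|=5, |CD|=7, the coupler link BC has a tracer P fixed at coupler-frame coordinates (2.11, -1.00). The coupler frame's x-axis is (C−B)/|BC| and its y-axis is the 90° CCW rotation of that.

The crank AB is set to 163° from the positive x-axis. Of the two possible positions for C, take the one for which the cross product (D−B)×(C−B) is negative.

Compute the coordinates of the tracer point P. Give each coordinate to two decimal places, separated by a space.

-3.60 -1.15

A=(0,0), D=(5.00,0)
B = A + 4.00·(cos163°, sin163°) = (-3.8252, 1.1695)
|BD| = 8.9024
circle(B,5.00) ∩ circle(D,7.00): a=3.1032, h=3.9205
  candidates: C₊=(-0.2339,4.6483) cross=34.901; C₋=(-1.2639,-3.1247) cross=-34.901
  mode - wants cross < 0 → take C=(-1.2639,-3.1247) (cross=-34.901)
ex = (C−B)/|BC| = (0.5123,-0.8588); ey = (0.8588,0.5123)
P = B + 2.11·ex + -1.00·ey = (-3.6032,-1.1549)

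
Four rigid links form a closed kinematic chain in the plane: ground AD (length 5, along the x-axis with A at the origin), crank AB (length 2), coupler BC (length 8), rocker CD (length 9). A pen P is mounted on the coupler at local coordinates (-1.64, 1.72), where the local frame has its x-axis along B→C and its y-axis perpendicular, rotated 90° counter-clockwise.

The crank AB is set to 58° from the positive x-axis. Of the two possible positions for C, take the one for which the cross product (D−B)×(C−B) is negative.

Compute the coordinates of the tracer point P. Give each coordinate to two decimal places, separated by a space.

3.27 2.57

A=(0,0), D=(5.00,0)
B = A + 2.00·(cos58°, sin58°) = (1.0598, 1.6961)
|BD| = 4.2897
circle(B,8.00) ∩ circle(D,9.00): a=0.1634, h=7.9983
  candidates: C₊=(4.3723,8.9781) cross=34.311; C₋=(-1.9525,-5.7151) cross=-34.311
  mode - wants cross < 0 → take C=(-1.9525,-5.7151) (cross=-34.311)
ex = (C−B)/|BC| = (-0.3765,-0.9264); ey = (0.9264,-0.3765)
P = B + -1.64·ex + 1.72·ey = (3.2708,2.5677)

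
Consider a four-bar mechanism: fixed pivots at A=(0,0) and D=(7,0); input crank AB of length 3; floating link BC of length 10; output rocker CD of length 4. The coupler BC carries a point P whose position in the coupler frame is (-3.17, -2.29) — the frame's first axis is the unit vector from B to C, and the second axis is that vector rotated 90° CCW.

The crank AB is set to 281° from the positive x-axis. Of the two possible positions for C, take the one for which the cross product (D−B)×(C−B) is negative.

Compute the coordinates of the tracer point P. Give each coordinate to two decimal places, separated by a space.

A=(0,0), D=(7.00,0)
B = A + 3.00·(cos281°, sin281°) = (0.5724, -2.9449)
|BD| = 7.0701
circle(B,10.00) ∩ circle(D,4.00): a=9.4756, h=3.1959
  candidates: C₊=(7.8557,3.9074) cross=22.595; C₋=(10.5181,-1.9035) cross=-22.595
  mode - wants cross < 0 → take C=(10.5181,-1.9035) (cross=-22.595)
ex = (C−B)/|BC| = (0.9946,0.1041); ey = (-0.1041,0.9946)
P = B + -3.17·ex + -2.29·ey = (-2.3419,-5.5526)

-2.34 -5.55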